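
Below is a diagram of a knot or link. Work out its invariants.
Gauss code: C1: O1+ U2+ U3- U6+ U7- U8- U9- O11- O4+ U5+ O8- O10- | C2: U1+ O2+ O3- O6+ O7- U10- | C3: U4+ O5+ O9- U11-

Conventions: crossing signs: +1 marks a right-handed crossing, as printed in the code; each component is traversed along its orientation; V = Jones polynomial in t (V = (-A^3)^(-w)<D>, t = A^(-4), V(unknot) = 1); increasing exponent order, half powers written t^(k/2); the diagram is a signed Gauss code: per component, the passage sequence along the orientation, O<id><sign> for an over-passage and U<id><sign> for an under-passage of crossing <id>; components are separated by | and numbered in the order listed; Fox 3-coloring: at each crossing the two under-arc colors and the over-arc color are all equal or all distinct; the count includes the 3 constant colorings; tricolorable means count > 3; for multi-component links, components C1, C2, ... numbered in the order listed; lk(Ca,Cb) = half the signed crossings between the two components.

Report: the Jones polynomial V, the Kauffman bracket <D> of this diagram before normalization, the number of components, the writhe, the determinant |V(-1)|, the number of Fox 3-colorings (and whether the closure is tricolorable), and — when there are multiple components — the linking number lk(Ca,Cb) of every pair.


Jones polynomial: V(t) = t^-1 + 2 + t
<D> = -A^-7 - 2A^-3 - A; writhe -1
components 3, writhe -1 (11 crossings)
linking number lk(C1,C2) = 0
lk(C1,C3): 0
lk(C2,C3) = 0
3-colorings: 27 of 3^11, det 0 — tricolorable
note: span 2 respects span(V) <= c + mu - 1 = 13 for this 3-component diagram


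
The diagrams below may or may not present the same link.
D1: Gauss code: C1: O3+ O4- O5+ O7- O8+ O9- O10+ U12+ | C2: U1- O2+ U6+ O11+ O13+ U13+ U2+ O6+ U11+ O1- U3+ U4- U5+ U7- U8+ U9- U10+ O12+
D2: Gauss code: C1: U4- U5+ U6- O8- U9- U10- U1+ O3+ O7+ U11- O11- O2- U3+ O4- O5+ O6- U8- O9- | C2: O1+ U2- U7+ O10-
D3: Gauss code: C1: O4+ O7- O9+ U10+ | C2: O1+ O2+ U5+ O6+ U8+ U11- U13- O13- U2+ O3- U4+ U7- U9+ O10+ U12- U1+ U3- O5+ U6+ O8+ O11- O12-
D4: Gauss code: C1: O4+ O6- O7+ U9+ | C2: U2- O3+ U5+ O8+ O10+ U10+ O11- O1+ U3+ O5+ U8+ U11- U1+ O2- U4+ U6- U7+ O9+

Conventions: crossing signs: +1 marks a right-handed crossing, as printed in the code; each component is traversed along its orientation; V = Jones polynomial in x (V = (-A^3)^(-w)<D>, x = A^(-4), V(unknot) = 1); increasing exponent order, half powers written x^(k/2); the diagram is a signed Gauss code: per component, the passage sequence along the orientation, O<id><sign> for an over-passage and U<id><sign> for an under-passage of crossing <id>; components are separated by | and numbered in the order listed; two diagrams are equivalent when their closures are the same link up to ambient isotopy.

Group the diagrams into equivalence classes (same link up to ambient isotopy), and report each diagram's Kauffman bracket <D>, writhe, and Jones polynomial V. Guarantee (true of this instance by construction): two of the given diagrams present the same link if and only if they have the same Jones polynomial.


grouping into links: {D1, D3, D4} | {D2}
V(D1) = -x^(3/2) - 2x^(7/2) + x^(9/2) - x^(11/2) + x^(13/2)  (w +5, c 13, <D> = -A^-11 + A^-7 - A^-3 + 2A + A^9)
D2 (bracket A^-7 + A^-3 + A - A^9; 11 crossings at w = -3): V = x^(-9/2) - x^(-5/2) - x^(-3/2) - x^(-1/2)
V(D3) = -x^(3/2) - 2x^(7/2) + x^(9/2) - x^(11/2) + x^(13/2)  (w +3, c 13, <D> = -A^-17 + A^-13 - A^-9 + 2A^-5 + A^3)
D4 (bracket -A^-11 + A^-7 - A^-3 + 2A + A^9; 11 crossings at w = +5): V = -x^(3/2) - 2x^(7/2) + x^(9/2) - x^(11/2) + x^(13/2)
key observation: 2 values of V(x) split the 4 diagrams


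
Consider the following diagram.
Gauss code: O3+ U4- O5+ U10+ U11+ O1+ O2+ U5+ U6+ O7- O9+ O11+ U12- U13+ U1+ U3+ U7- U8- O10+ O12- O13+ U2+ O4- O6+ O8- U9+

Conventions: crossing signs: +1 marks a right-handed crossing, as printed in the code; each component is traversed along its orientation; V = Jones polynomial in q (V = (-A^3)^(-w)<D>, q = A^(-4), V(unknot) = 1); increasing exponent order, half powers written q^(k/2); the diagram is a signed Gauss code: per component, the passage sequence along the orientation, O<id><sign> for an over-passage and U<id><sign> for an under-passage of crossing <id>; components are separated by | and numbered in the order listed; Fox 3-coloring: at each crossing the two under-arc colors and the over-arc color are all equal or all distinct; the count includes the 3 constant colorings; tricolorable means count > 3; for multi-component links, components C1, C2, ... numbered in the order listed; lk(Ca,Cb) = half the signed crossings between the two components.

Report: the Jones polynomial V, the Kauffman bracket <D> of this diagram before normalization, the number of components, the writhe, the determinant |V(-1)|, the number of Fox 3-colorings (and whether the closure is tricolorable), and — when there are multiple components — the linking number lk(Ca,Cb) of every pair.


V(q) = q - 2q^2 + 3q^3 - 2q^4 + 3q^5 - 2q^6 + q^7 - q^8
bracket: A^-17 - A^-13 + 2A^-9 - 3A^-5 + 2A^-1 - 3A^3 + 2A^7 - A^11, w = +5
1 component, writhe +5, over 13 crossings
det 15, colorings 9 of 3^13 — tricolorable
observation: the span of V is 7, forcing >= 7 crossings in any diagram


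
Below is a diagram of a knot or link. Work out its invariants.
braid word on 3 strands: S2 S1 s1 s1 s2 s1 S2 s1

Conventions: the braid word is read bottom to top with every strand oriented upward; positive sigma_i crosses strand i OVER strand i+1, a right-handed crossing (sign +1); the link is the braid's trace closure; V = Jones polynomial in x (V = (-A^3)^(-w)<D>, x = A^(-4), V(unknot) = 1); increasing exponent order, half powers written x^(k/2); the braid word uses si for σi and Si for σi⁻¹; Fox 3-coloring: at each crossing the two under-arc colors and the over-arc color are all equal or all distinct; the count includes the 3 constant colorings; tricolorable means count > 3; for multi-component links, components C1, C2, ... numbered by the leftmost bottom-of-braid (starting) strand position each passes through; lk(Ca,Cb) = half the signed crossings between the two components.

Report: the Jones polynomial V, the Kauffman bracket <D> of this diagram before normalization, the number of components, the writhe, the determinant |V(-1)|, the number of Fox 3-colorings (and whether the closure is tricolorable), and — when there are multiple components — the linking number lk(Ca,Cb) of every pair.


Jones polynomial: V(x) = 1 + x + x^2 + x^3
<D> = A^-6 + A^-2 + A^2 + A^6; writhe +2
components 3, writhe +2 (8 crossings)
linking number lk(C1,C2) = +1
lk(C1,C3): 0
lk(C2,C3) = 0
3-colorings: 9 of 3^8, det 0 — tricolorable
note: w = +2 (over 8 crossings) is diagram-only; (-A^3)^(-2) removes it from V


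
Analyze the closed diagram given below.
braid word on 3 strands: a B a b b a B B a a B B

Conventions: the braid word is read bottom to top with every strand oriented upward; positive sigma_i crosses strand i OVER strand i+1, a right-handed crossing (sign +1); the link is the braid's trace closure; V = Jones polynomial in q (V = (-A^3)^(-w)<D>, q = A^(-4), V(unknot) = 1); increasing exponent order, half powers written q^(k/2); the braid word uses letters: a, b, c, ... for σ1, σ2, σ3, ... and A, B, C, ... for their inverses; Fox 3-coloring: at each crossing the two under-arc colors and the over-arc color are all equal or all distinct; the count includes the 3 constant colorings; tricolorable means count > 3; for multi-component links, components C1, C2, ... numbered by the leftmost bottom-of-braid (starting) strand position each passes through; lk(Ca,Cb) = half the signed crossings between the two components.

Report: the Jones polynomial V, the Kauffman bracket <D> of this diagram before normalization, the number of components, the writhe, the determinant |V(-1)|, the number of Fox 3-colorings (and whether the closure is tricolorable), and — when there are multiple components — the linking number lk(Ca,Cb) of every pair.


V = -q^-3 + 2q^-2 - 4q^-1 + 6 - 6q + 8q^2 - 6q^3 + 5q^4 - 4q^5 + 2q^6 - q^7
<D> = -A^-22 + 2A^-18 - 4A^-14 + 5A^-10 - 6A^-6 + 8A^-2 - 6A^2 + 6A^6 - 4A^10 + 2A^14 - A^18 (w = +2)
1 component over 12 crossings, w = +2
9 Fox colorings among 3^12, |V(-1)| = 45: tricolorable
why: the span of V is 10, forcing >= 10 crossings in any diagram


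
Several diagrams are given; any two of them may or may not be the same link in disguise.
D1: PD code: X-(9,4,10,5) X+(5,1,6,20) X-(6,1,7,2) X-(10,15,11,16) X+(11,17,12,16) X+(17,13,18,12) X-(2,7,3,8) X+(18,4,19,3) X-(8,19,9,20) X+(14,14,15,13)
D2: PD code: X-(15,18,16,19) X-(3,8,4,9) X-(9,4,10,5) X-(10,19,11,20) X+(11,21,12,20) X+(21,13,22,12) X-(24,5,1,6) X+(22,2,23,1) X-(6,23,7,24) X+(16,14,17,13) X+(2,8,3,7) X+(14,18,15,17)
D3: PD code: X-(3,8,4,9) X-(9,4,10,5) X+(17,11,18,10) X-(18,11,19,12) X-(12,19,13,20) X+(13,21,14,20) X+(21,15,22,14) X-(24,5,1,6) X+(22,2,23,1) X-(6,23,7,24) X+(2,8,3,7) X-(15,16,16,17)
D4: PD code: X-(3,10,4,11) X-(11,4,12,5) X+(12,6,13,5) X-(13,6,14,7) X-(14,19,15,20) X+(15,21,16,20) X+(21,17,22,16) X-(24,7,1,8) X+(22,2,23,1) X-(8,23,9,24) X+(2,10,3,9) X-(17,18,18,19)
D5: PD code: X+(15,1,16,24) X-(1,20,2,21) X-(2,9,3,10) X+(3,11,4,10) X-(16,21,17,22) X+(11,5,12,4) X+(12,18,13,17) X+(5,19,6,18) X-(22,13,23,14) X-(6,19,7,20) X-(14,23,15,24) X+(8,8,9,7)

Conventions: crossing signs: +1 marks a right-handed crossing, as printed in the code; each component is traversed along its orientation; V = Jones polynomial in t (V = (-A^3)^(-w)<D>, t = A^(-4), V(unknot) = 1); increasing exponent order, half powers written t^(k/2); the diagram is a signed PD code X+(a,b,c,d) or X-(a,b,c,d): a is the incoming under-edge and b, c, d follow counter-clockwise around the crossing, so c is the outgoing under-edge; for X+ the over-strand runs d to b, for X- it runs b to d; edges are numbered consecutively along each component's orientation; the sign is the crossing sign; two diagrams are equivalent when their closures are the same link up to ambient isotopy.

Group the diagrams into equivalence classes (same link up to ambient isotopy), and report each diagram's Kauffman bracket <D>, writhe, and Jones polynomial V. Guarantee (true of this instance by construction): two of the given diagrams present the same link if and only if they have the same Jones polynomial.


equivalence classes: {D1, D2, D3, D4, D5}
D1 (bracket 1; 10 crossings at w = 0): V = 1
V(D2) = 1  [12 crossings, <D> = 1, w = 0]
V(D3) = 1  (w -2, c 12, <D> = A^-6)
V(D4) = 1  [12 crossings, <D> = A^-6, w = -2]
V(D5) = 1  (w 0, c 12, <D> = 1)
key observation: all 5 diagrams share one V(t), hence one class


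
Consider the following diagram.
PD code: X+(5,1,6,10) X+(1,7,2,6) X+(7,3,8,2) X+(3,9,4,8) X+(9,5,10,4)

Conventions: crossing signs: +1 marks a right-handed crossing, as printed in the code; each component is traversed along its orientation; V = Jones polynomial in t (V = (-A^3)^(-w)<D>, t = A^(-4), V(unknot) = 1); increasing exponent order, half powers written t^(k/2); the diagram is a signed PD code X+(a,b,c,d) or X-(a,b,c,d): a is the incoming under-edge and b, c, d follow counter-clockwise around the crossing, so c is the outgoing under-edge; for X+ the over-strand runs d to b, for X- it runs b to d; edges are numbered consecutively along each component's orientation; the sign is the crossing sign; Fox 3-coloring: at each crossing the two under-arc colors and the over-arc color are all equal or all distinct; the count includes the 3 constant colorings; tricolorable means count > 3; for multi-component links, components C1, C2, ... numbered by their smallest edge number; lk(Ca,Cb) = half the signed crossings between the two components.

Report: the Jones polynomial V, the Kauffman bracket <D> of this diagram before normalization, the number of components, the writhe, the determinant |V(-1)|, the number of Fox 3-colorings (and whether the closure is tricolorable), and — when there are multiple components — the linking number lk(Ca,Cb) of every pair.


V(t) = t^2 + t^4 - t^5 + t^6 - t^7
bracket: A^-13 - A^-9 + A^-5 - A^-1 - A^7, w = +5
1 component, writhe +5, over 5 crossings
det 5, colorings 3 of 3^5 — not tricolorable
observation: the span of V is 5, forcing >= 5 crossings in any diagram


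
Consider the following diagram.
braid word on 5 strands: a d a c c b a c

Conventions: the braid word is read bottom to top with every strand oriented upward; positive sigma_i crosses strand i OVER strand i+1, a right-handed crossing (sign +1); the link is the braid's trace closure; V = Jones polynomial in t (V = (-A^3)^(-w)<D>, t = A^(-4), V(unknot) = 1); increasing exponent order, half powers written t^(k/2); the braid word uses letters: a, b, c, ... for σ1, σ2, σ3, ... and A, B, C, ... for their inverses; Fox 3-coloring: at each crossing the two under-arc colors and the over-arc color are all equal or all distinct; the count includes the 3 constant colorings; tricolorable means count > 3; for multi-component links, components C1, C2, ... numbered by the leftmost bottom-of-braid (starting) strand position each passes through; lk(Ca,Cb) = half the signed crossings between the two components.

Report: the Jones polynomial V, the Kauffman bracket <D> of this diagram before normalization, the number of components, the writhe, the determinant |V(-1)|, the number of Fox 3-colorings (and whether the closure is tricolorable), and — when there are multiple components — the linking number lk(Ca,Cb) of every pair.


V = t^2 + 2t^4 - 2t^5 + t^6 - 2t^7 + t^8
<D> = A^-8 - 2A^-4 + 1 - 2A^4 + 2A^8 + A^16 (w = +8)
1 component over 8 crossings, w = +8
27 Fox colorings among 3^8, |V(-1)| = 9: tricolorable
why: w = +8 (over 8 crossings) is diagram-only; (-A^3)^(-8) removes it from V


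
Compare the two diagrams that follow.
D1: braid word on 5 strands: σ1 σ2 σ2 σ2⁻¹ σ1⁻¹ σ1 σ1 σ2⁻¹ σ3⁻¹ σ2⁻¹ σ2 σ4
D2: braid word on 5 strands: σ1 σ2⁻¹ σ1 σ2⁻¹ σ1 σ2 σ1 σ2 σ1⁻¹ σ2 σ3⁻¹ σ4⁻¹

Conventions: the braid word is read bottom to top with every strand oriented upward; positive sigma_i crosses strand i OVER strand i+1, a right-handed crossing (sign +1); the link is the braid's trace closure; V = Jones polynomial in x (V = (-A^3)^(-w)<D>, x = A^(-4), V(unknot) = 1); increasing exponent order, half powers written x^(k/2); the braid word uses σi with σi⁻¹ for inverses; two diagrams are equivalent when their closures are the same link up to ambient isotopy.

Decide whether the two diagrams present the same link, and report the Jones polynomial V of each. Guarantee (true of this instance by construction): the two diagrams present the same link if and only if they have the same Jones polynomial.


equivalent: no
V(D1) = 1  (w +2, c 12, <D> = A^6)
V(D2) = 2x - 2x^2 + 3x^3 - 3x^4 + 2x^5 - 2x^6 + x^7  [12 crossings, <D> = A^-22 - 2A^-18 + 2A^-14 - 3A^-10 + 3A^-6 - 2A^-2 + 2A^2, w = +2]
key observation: 2 values of V(x) split the 2 diagrams


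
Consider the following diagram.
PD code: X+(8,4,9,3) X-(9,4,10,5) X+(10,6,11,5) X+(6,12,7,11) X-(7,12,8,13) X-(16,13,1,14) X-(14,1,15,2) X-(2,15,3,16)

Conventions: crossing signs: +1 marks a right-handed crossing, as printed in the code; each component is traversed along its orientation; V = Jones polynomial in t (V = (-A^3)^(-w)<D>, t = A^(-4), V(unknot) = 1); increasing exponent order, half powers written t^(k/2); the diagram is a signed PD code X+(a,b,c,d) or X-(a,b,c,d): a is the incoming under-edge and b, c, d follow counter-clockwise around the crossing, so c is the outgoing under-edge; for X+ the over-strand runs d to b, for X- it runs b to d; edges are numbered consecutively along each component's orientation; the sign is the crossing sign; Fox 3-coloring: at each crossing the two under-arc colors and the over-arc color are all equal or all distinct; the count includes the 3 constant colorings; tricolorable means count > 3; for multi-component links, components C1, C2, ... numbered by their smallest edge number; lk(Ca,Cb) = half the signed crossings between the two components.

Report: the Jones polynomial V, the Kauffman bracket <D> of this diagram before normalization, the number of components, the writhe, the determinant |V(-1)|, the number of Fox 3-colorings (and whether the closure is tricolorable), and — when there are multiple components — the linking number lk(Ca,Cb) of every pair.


Jones polynomial: V(t) = -t^-4 + t^-3 + t^-1
<D> = A^-2 + A^6 - A^10; writhe -2
components 1, writhe -2 (8 crossings)
3-colorings: 9 of 3^8, det 3 — tricolorable
note: w = -2 (over 8 crossings) is diagram-only; (-A^3)^(2) removes it from V


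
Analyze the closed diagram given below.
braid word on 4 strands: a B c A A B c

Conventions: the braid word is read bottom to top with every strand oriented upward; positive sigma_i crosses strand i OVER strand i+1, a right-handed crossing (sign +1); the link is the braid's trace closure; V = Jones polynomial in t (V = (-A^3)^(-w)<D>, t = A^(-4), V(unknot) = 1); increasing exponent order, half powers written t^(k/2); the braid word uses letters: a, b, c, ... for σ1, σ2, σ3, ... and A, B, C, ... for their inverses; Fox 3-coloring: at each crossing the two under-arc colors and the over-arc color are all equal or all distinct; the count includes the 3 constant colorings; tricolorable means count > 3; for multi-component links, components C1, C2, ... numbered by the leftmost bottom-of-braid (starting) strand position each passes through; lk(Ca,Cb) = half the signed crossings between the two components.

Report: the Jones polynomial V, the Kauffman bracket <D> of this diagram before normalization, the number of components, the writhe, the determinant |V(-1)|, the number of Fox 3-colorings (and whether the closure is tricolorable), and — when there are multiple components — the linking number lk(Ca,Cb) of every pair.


V(t) = t^-4 - t^-3 + t^-2 - 2t^-1 + 2 - t + t^2
bracket: -A^-11 + A^-7 - 2A^-3 + 2A - A^5 + A^9 - A^13, w = -1
1 component, writhe -1, over 7 crossings
det 9, colorings 9 of 3^7 — tricolorable
observation: |V(-1)| = 9: so tricolorable, since 3 divides 9


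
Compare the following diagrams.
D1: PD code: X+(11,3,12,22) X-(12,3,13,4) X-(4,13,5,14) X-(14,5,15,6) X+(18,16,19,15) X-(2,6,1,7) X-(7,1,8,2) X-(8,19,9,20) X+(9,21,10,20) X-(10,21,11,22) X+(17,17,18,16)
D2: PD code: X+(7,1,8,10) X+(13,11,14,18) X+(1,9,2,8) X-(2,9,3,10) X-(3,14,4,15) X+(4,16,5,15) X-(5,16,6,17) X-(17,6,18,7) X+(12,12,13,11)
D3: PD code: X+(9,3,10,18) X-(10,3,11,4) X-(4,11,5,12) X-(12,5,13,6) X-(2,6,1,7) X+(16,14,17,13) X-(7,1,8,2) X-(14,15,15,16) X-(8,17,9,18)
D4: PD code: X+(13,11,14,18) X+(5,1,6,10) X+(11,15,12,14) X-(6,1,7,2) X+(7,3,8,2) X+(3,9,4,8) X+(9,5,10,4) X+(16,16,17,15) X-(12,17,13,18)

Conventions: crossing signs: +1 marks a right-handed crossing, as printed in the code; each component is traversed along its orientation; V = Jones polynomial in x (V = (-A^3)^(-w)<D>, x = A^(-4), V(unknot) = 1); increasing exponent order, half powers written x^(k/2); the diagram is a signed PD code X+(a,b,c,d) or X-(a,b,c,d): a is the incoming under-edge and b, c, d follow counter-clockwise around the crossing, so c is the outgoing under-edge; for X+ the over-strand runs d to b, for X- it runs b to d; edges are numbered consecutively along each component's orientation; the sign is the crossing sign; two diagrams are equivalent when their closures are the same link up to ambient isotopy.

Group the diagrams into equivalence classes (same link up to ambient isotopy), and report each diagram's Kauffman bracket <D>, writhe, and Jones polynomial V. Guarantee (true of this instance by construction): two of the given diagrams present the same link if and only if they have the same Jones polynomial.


classes: {D1, D3} | {D2} | {D4}
V(D1) = x^(-13/2) - x^(-11/2) + x^(-9/2) - 2x^(-7/2) - x^(-3/2)  [11 crossings, <D> = A^-3 + 2A^5 - A^9 + A^13 - A^17, w = -3]
V(D2) = -x^(-5/2) - x^(-1/2)  [9 crossings, <D> = A^5 + A^13, w = +1]
V(D3) = x^(-13/2) - x^(-11/2) + x^(-9/2) - 2x^(-7/2) - x^(-3/2)  [9 crossings, <D> = A^-9 + 2A^-1 - A^3 + A^7 - A^11, w = -5]
D4 (bracket -A^-3 + A^5 + A^9 + A^13; 9 crossings at w = +5): V = -x^(1/2) - x^(3/2) - x^(5/2) + x^(9/2)
insight: V(x) takes 3 values over 4 diagrams, fixing the grouping


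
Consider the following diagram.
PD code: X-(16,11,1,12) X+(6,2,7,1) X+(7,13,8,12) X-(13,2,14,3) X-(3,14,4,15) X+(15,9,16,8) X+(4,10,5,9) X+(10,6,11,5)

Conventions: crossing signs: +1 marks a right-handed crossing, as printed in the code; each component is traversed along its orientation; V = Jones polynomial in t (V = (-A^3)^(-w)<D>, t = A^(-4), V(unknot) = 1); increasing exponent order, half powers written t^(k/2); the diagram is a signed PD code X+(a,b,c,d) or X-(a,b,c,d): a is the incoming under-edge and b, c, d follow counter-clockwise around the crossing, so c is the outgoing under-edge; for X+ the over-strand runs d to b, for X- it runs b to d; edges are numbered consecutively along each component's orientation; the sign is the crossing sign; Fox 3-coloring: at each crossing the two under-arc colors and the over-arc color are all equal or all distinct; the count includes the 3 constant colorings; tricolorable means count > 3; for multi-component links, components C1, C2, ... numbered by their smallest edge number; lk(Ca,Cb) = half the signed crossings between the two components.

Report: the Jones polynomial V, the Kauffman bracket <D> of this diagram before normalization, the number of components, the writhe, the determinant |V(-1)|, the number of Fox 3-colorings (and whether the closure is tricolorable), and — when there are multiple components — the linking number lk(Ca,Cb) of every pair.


V = -t^-1 + 2 - t + 2t^2 - t^3 + t^4 - t^5
<D> = -A^-14 + A^-10 - A^-6 + 2A^-2 - A^2 + 2A^6 - A^10 (w = +2)
1 component over 8 crossings, w = +2
9 Fox colorings among 3^8, |V(-1)| = 9: tricolorable
why: w = +2 (over 8 crossings) is diagram-only; (-A^3)^(-2) removes it from V


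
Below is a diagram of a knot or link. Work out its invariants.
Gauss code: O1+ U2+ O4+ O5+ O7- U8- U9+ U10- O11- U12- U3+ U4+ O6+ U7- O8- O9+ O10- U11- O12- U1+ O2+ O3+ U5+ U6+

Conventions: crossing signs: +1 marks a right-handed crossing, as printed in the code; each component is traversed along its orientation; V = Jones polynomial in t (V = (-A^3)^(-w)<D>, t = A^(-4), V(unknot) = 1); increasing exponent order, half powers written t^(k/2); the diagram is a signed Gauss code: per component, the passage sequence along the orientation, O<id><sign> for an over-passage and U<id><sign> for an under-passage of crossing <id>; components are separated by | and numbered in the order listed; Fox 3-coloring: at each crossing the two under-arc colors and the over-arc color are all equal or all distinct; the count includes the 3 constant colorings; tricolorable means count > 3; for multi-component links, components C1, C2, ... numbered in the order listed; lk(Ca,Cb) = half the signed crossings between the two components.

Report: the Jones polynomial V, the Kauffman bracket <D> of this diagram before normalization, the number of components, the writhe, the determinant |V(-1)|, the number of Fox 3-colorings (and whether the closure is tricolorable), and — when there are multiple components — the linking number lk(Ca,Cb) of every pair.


Jones polynomial: V(t) = -t^-1 + 2 - t + 2t^2 - t^3 + t^4 - t^5
<D> = -A^-14 + A^-10 - A^-6 + 2A^-2 - A^2 + 2A^6 - A^10; writhe +2
components 1, writhe +2 (12 crossings)
3-colorings: 9 of 3^12, det 9 — tricolorable
note: the span of V is 6, forcing >= 6 crossings in any diagram


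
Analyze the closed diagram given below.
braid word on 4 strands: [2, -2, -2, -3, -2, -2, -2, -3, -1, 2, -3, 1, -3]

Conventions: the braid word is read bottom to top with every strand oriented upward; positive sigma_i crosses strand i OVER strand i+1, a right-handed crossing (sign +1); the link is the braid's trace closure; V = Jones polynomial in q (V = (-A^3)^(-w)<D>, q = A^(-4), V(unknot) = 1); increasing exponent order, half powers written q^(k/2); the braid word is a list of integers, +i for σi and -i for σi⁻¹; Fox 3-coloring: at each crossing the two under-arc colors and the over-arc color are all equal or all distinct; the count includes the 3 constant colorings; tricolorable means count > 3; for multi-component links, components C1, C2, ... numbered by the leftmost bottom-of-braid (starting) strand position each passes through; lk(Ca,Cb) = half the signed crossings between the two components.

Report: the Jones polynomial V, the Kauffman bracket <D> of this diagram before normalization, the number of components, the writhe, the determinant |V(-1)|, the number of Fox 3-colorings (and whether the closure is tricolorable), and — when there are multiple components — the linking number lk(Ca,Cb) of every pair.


V = -q^-10 + q^-9 - q^-8 + q^-7 - q^-6 + q^-5 + q^-3
<D> = -A^-9 - A^-1 + A^3 - A^7 + A^11 - A^15 + A^19 (w = -7)
1 component over 13 crossings, w = -7
3 Fox colorings among 3^13, |V(-1)| = 7: not tricolorable
why: w = -7 (over 13 crossings) is diagram-only; (-A^3)^(7) removes it from V


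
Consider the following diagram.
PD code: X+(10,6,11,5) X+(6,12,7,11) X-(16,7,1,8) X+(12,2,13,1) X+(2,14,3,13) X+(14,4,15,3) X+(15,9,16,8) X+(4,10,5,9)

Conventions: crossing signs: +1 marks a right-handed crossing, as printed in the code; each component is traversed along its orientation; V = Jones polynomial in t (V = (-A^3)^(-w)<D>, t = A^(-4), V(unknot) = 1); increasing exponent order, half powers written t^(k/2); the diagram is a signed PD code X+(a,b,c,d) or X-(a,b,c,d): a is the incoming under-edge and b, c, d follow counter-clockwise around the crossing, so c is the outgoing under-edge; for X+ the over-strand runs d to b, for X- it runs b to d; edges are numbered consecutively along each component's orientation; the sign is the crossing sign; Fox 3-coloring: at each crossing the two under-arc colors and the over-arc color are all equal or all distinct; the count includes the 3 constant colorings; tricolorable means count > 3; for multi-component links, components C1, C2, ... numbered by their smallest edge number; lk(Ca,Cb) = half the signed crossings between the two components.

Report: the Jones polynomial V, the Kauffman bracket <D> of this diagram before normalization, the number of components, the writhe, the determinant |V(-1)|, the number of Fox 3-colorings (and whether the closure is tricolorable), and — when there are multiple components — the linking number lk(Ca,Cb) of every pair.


V = t^2 + 2t^4 - 2t^5 + t^6 - 2t^7 + t^8
<D> = A^-14 - 2A^-10 + A^-6 - 2A^-2 + 2A^2 + A^10 (w = +6)
1 component over 8 crossings, w = +6
27 Fox colorings among 3^8, |V(-1)| = 9: tricolorable
why: det 9 = |V(-1)|; divisible by 3, so tricolorable


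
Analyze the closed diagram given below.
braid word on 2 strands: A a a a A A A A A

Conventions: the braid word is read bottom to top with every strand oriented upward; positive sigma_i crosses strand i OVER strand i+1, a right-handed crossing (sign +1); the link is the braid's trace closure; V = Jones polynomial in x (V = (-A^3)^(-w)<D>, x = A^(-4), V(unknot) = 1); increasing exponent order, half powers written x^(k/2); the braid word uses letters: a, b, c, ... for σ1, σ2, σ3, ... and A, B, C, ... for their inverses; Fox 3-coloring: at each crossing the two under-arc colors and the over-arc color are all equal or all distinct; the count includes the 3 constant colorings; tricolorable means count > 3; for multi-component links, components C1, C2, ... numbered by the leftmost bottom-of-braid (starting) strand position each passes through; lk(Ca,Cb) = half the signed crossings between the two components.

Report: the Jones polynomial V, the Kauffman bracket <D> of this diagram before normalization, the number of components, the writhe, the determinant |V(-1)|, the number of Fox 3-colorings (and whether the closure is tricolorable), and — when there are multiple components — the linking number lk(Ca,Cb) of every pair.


Jones polynomial: V(x) = -x^-4 + x^-3 + x^-1
<D> = -A^-5 - A^3 + A^7; writhe -3
components 1, writhe -3 (9 crossings)
3-colorings: 9 of 3^9, det 3 — tricolorable
note: free reduction leaves σ1⁻¹ σ1⁻¹ σ1⁻¹ of the original 9 letters


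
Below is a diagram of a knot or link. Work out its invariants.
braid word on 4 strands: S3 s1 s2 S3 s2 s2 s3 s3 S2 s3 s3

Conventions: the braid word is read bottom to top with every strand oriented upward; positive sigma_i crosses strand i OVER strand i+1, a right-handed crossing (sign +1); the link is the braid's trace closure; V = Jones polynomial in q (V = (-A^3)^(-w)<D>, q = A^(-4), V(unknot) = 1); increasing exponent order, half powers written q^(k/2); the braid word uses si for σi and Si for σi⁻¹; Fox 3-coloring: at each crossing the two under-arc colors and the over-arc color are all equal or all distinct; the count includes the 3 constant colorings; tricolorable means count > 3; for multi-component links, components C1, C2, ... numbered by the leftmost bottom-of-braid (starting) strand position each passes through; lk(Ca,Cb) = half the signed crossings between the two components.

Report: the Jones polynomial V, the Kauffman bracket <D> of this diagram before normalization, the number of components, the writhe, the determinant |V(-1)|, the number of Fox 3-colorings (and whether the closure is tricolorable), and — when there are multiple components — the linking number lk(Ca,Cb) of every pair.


Jones polynomial: V(q) = 2q - 2q^2 + 3q^3 - 3q^4 + 2q^5 - 2q^6 + q^7
<D> = -A^-13 + 2A^-9 - 2A^-5 + 3A^-1 - 3A^3 + 2A^7 - 2A^11; writhe +5
components 1, writhe +5 (11 crossings)
3-colorings: 9 of 3^11, det 15 — tricolorable
note: det 15 = |V(-1)|; divisible by 3, so tricolorable


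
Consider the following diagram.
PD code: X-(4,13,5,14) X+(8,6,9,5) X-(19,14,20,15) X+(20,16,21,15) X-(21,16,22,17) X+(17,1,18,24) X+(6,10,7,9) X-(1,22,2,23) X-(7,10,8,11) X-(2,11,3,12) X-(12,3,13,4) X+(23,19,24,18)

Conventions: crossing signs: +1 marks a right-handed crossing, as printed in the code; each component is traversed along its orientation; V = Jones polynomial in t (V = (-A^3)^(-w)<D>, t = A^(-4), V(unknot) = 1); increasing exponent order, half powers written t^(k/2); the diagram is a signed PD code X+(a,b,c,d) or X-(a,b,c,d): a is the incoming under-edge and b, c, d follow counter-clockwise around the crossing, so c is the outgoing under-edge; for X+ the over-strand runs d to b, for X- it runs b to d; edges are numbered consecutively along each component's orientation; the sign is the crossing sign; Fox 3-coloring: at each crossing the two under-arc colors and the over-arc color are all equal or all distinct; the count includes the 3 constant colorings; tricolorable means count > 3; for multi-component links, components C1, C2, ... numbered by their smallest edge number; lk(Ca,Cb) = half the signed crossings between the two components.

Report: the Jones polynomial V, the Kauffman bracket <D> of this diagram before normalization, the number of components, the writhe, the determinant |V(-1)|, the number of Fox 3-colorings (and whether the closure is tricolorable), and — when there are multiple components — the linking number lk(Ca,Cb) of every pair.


V(t) = -t^-6 + 2t^-5 - 2t^-4 + 3t^-3 - 3t^-2 + 2t^-1 - 1 + t
bracket: A^-10 - A^-6 + 2A^-2 - 3A^2 + 3A^6 - 2A^10 + 2A^14 - A^18, w = -2
1 component, writhe -2, over 12 crossings
det 15, colorings 9 of 3^12 — tricolorable
observation: V spans 7 powers of t: at least 7 crossings in any diagram


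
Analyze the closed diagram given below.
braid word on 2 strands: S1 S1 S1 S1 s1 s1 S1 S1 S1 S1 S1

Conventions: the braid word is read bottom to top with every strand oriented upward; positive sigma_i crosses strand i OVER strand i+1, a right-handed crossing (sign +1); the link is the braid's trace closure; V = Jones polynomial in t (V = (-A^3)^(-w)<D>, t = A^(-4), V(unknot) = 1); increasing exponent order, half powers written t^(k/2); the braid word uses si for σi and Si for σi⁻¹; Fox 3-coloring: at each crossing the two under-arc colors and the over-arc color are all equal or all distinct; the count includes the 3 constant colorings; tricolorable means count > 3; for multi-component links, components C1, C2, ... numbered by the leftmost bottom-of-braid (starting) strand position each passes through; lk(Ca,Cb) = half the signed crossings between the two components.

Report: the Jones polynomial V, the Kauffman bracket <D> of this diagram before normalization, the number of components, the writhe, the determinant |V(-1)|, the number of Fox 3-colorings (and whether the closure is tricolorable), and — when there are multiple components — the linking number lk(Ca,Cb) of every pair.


Jones polynomial: V(t) = -t^-10 + t^-9 - t^-8 + t^-7 - t^-6 + t^-5 + t^-3
<D> = -A^-9 - A^-1 + A^3 - A^7 + A^11 - A^15 + A^19; writhe -7
components 1, writhe -7 (11 crossings)
3-colorings: 3 of 3^11, det 7 — not tricolorable
note: |V(-1)| = 7: so not tricolorable, since 3 does not divide 7


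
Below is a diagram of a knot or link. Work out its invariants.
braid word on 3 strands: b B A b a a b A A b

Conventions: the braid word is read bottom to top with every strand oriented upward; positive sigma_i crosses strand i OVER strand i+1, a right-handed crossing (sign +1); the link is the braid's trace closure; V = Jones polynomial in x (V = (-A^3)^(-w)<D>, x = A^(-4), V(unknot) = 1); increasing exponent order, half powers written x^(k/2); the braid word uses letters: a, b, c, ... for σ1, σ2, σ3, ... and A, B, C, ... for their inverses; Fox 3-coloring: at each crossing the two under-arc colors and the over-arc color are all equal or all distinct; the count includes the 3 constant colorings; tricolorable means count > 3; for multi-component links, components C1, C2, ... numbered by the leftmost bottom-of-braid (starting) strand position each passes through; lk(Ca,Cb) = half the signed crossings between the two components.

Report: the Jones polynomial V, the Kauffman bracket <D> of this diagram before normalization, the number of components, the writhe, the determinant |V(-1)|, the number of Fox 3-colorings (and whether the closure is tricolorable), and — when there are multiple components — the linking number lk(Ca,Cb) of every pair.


V(x) = -x^-1 + 2 - x + 2x^2 - x^3 + x^4 - x^5
bracket: -A^-14 + A^-10 - A^-6 + 2A^-2 - A^2 + 2A^6 - A^10, w = +2
1 component, writhe +2, over 10 crossings
det 9, colorings 9 of 3^10 — tricolorable
observation: the word shrinks to σ1⁻¹ σ2 σ1 σ1 σ2 σ1⁻¹ σ1⁻¹ σ2 after cancelling


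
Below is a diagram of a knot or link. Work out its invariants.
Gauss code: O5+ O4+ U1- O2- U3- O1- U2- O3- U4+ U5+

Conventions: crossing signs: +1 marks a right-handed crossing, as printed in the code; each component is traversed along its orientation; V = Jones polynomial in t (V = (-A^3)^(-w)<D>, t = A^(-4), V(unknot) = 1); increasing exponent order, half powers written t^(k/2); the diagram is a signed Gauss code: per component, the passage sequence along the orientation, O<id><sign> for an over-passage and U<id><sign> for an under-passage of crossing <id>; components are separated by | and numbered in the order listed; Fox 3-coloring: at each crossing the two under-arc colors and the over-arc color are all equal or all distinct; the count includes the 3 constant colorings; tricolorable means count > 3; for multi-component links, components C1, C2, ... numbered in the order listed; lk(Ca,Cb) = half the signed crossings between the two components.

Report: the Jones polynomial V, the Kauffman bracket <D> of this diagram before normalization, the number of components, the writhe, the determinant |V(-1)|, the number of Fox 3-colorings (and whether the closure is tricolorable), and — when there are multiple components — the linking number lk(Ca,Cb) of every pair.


V = -t^-4 + t^-3 + t^-1
<D> = -A - A^9 + A^13 (w = -1)
1 component over 5 crossings, w = -1
9 Fox colorings among 3^5, |V(-1)| = 3: tricolorable
why: V spans 3 powers of t: at least 3 crossings in any diagram


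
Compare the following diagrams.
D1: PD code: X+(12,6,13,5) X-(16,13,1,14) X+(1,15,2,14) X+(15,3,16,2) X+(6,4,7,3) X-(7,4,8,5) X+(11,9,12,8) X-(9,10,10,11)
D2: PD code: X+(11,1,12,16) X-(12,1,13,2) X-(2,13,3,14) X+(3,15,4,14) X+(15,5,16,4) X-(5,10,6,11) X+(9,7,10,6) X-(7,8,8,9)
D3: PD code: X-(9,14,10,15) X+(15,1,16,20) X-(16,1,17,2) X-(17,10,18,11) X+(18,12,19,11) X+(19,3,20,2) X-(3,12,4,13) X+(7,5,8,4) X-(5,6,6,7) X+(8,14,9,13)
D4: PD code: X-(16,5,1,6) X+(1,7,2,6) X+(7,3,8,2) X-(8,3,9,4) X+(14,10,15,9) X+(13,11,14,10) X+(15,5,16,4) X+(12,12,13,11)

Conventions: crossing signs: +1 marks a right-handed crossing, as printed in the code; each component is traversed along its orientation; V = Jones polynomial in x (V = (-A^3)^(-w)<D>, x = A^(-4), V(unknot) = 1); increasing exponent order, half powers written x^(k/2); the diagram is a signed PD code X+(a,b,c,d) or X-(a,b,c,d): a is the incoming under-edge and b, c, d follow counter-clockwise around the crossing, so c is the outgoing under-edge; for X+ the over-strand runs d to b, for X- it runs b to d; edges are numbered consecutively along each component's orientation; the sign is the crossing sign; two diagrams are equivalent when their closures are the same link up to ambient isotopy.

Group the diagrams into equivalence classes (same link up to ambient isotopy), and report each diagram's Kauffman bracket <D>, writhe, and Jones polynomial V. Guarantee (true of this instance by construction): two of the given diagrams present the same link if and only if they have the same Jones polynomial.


grouping into links: {D1, D2, D3, D4}
V(D1) = 1  (w +2, c 8, <D> = A^6)
V(D2) = 1  (w 0, c 8, <D> = 1)
V(D3) = 1  (w 0, c 10, <D> = 1)
V(D4) = 1  (w +4, c 8, <D> = A^12)
why: one V(x) for all 4 diagrams — one class (guaranteed)


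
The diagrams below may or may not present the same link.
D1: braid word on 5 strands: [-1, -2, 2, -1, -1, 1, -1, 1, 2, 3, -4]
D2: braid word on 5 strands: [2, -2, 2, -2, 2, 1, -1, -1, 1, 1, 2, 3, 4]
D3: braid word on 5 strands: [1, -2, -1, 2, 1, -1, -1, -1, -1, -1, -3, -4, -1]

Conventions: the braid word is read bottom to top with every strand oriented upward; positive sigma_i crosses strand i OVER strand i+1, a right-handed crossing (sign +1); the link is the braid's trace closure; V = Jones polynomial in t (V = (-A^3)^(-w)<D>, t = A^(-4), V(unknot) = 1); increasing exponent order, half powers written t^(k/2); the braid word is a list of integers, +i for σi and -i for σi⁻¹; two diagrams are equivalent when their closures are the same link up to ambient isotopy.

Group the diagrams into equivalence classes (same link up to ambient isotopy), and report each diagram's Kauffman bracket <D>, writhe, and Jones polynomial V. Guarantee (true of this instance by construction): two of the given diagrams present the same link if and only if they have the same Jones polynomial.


equivalence classes: {D1} | {D2} | {D3}
D1 (bracket A^-1 + A^7; 11 crossings at w = -1): V = -t^(-5/2) - t^(-1/2)
V(D2) = -t^(1/2) - t^(5/2)  [13 crossings, <D> = A^5 + A^13, w = +5]
V(D3) = -t^(-11/2) + t^(-9/2) - t^(-7/2) - t^(-3/2)  (w -7, c 13, <D> = A^-15 + A^-7 - A^-3 + A)
observation: V(t) takes 3 values over 3 diagrams, fixing the grouping


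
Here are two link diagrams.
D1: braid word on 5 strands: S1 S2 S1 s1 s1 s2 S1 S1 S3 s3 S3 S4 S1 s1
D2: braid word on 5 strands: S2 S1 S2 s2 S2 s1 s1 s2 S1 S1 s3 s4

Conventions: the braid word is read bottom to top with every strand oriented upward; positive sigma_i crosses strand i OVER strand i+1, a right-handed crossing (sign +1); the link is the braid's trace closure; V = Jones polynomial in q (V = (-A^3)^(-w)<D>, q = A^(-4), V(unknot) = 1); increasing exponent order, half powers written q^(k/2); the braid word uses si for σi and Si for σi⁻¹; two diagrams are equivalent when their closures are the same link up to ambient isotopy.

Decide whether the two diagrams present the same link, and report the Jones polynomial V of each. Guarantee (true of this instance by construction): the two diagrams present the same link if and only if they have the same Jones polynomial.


same link: yes
V(D1) = -q^-4 + q^-3 + q^-1  [14 crossings, <D> = A^-8 + 1 - A^4, w = -4]
D2 (bracket A^4 + A^12 - A^16; 12 crossings at w = 0): V = -q^-4 + q^-3 + q^-1
note: D2 (12 crossings) and D1 (14) are Markov-related braid presentations
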